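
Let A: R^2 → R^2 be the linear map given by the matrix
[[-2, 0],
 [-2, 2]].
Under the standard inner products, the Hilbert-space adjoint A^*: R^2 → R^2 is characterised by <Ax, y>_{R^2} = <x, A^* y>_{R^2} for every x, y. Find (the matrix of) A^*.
A^* = A^T =
[[-2, -2],
 [0, 2]]

For real matrices with standard dot products, the defining identity <Ax, y> = <x, A^* y> gives (Ax)^T y = x^T (A^*) y, i.e. x^T A^T y = x^T (A^*) y. Since this holds for all x, y, we must have A^* = A^T. Therefore
A^* =
[[-2, -2],
 [0, 2]].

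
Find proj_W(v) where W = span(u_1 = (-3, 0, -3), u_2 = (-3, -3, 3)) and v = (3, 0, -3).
proj_W(v) = (2, 2, -2)

Set up U = [u_1 | ... | u_2] ∈ R^(3×2). The projector onto W = col(U) is P = U (U^T U)^(-1) U^T.
Compute U^T U =
  [18, 0]
  [0, 27],
and U^T v = (0, -18).
Solve U^T U · c = U^T v for the coefficients: c = (0, -2/3). The projection is proj_W(v) = U c.
Check: (v - proj_W(v)) · u_1 = 0  (should be 0).
Check: (v - proj_W(v)) · u_2 = 0  (should be 0).
Result: proj_W(v) = (2, 2, -2).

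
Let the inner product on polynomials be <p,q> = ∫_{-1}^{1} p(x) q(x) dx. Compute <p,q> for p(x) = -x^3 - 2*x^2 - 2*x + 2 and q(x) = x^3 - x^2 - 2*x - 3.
<p,q> = -646/105

Expand the product: p(x)·q(x) = -x^6 - x^5 + 2*x^4 + 11*x^3 + 8*x^2 + 2*x - 6.
∫_{-1}^{1} of each monomial x^k gives [2/(k+1) if k even, 0 if k odd]. Integrating term-by-term (or equivalently evaluating the antiderivative F(x) = -x^7/7 - x^6/6 + 2*x^5/5 + 11*x^4/4 + 8*x^3/3 + x^2 - 6*x at the endpoints):
  F(1) − F(−1) = 71/140 − (2797/420) = -646/105.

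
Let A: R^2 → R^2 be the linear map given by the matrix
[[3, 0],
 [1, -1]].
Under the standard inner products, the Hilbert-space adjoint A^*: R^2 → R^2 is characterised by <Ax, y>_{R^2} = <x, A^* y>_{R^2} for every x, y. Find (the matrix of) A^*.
A^* = A^T =
[[3, 1],
 [0, -1]]

For real matrices with standard dot products, the defining identity <Ax, y> = <x, A^* y> gives (Ax)^T y = x^T (A^*) y, i.e. x^T A^T y = x^T (A^*) y. Since this holds for all x, y, we must have A^* = A^T. Therefore
A^* =
[[3, 1],
 [0, -1]].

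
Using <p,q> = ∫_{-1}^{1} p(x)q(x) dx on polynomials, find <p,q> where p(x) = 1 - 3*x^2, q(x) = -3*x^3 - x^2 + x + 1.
<p,q> = 8/15

Expand the product: p(x)·q(x) = 9*x^5 + 3*x^4 - 6*x^3 - 4*x^2 + x + 1.
∫_{-1}^{1} of each monomial x^k gives [2/(k+1) if k even, 0 if k odd]. Integrating term-by-term (or equivalently evaluating the antiderivative F(x) = 3*x^6/2 + 3*x^5/5 - 3*x^4/2 - 4*x^3/3 + x^2/2 + x at the endpoints):
  F(1) − F(−1) = 23/30 − (7/30) = 8/15.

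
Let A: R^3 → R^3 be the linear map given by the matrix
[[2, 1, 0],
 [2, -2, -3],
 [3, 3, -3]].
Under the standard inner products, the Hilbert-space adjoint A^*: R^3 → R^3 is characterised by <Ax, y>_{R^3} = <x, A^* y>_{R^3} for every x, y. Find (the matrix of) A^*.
A^* = A^T =
[[2, 2, 3],
 [1, -2, 3],
 [0, -3, -3]]

For real matrices with standard dot products, the defining identity <Ax, y> = <x, A^* y> gives (Ax)^T y = x^T (A^*) y, i.e. x^T A^T y = x^T (A^*) y. Since this holds for all x, y, we must have A^* = A^T. Therefore
A^* =
[[2, 2, 3],
 [1, -2, 3],
 [0, -3, -3]].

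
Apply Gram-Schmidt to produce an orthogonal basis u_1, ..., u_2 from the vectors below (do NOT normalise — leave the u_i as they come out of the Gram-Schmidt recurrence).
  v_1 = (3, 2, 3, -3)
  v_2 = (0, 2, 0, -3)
Orthogonal basis:
  u_1 = (3, 2, 3, -3)
  u_2 = (-39/31, 36/31, -39/31, -54/31)

Apply the Gram-Schmidt recurrence
  u_1 = v_1
  u_i = v_i − Σ_{j<i} ((v_i · u_j) / (u_j · u_j)) · u_j.

Step by step this gives:
  u_1 = (3, 2, 3, -3)
  u_2 = (-39/31, 36/31, -39/31, -54/31)

Orthogonality check:
  u_2 · u_1 = 0 (should be 0)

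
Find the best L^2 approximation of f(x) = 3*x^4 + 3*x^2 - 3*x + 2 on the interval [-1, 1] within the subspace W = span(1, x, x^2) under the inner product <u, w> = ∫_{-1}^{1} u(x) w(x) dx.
g(x) = 39*x^2/7 - 3*x + 61/35

The best approximation g ∈ W is the orthogonal projection of f onto W. Writing g = a_0 + a_1 x + a_2 x^2, the coefficients solve the normal equations G · a = b where
  G_{ij} = <φ_i, φ_j> and b_i = <f, φ_i>, with φ_0 = 1, φ_1 = x, φ_2 = x^2.
G =
  [2, 0, 2/3]
  [0, 2/3, 0]
  [2/3, 0, 2/5],
b = (36/5, -2, 356/105).
Solving gives a_0 = 61/35, a_1 = -3, a_2 = 39/7, so
  g(x) = 39*x^2/7 - 3*x + 61/35.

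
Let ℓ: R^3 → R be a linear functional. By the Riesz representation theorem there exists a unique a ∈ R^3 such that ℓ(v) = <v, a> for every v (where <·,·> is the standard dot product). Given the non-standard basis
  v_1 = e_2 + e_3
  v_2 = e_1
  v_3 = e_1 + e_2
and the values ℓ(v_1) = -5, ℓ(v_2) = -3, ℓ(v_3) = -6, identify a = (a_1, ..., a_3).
a = (-3, -3, -2)

Write a = (a_1, ..., a_3) in the standard basis. For each basis vector v_i, ℓ(v_i) = <v_i, a> is a linear equation in the a_j's. Collect the n equations into a matrix system V a = ℓ, where row i of V is v_i (expressed in the standard basis). Since V is invertible (lower-triangular with 1s on the diagonal, up to permutation), solve by back-substitution:
  V =
[[0, 1, 1],
 [1, 0, 0],
 [1, 1, 0]]
  V a = (-5, -3, -6)
Solving gives a = (-3, -3, -2).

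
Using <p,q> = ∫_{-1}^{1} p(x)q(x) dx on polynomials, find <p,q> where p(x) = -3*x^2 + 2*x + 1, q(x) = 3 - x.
<p,q> = -4/3

Expand the product: p(x)·q(x) = 3*x^3 - 11*x^2 + 5*x + 3.
∫_{-1}^{1} of each monomial x^k gives [2/(k+1) if k even, 0 if k odd]. Integrating term-by-term (or equivalently evaluating the antiderivative F(x) = 3*x^4/4 - 11*x^3/3 + 5*x^2/2 + 3*x at the endpoints):
  F(1) − F(−1) = 31/12 − (47/12) = -4/3.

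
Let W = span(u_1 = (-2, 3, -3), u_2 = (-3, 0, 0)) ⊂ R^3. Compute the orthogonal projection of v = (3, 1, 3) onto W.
proj_W(v) = (3, -1, 1)

Set up U = [u_1 | ... | u_2] ∈ R^(3×2). The projector onto W = col(U) is P = U (U^T U)^(-1) U^T.
Compute U^T U =
  [22, 6]
  [6, 9],
and U^T v = (-12, -9).
Solve U^T U · c = U^T v for the coefficients: c = (-1/3, -7/9). The projection is proj_W(v) = U c.
Check: (v - proj_W(v)) · u_1 = 0  (should be 0).
Check: (v - proj_W(v)) · u_2 = 0  (should be 0).
Result: proj_W(v) = (3, -1, 1).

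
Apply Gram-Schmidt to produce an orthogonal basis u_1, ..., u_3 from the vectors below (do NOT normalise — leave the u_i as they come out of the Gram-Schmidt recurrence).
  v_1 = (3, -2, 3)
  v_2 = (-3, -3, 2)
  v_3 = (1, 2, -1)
Orthogonal basis:
  u_1 = (3, -2, 3)
  u_2 = (-75/22, -30/11, 35/22)
  u_3 = (-2/19, 6/19, 6/19)

Apply the Gram-Schmidt recurrence
  u_1 = v_1
  u_i = v_i − Σ_{j<i} ((v_i · u_j) / (u_j · u_j)) · u_j.

Step by step this gives:
  u_1 = (3, -2, 3)
  u_2 = (-75/22, -30/11, 35/22)
  u_3 = (-2/19, 6/19, 6/19)

Orthogonality check:
  u_2 · u_1 = 0 (should be 0)
  u_3 · u_1 = 0 (should be 0)
  u_3 · u_2 = 0 (should be 0)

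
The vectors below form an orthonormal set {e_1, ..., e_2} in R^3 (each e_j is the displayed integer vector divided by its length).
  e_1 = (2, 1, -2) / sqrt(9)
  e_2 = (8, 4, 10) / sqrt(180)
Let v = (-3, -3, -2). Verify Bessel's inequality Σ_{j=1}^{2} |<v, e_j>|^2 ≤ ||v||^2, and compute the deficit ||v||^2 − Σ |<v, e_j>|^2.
Σ |<v, e_j>|^2 = 101/5; ||v||^2 = 22; deficit = 9/5

Write each e_j = u_j / sqrt(<u_j, u_j>) where u_j is the displayed integer vector. Then <v, e_j> = <v, u_j> / sqrt(<u_j, u_j>), so |<v, e_j>|^2 = <v, u_j>^2 / <u_j, u_j>.
Coefficients: <v, e_1> = -5/sqrt(9), <v, e_2> = -56/sqrt(180).
Square and sum: Σ |<v, e_j>|^2 = 101/5.
Compute ||v||^2 = v·v = 22.
Deficit = 22 − 101/5 = 9/5 ≥ 0, confirming Bessel's inequality. (The deficit equals ||v − Σ <v,e_j> e_j||^2, the squared distance from v to span{e_j}.)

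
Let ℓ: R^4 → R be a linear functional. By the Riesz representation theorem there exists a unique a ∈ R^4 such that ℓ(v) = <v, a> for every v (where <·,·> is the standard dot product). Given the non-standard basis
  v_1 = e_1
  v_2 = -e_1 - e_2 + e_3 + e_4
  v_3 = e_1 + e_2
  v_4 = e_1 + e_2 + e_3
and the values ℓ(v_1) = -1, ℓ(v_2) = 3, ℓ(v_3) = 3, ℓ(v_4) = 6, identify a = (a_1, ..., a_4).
a = (-1, 4, 3, 3)

Write a = (a_1, ..., a_4) in the standard basis. For each basis vector v_i, ℓ(v_i) = <v_i, a> is a linear equation in the a_j's. Collect the n equations into a matrix system V a = ℓ, where row i of V is v_i (expressed in the standard basis). Since V is invertible (lower-triangular with 1s on the diagonal, up to permutation), solve by back-substitution:
  V =
[[1, 0, 0, 0],
 [-1, -1, 1, 1],
 [1, 1, 0, 0],
 [1, 1, 1, 0]]
  V a = (-1, 3, 3, 6)
Solving gives a = (-1, 4, 3, 3).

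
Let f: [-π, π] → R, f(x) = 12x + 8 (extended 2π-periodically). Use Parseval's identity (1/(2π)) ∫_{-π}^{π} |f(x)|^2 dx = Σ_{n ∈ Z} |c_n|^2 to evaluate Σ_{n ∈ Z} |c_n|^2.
Σ |c_n|^2 = 48π^2 + 64

Expand and integrate term by term over [-π, π]:
  ∫ (12x)^2 dx = 144·(2π^3/3); ∫ 2·12·(8)·x dx = 0 (odd integrand); ∫ 8^2 dx = 64·2π.
So (1/(2π)) ∫_{-π}^{π} (12x + 8)^2 dx = 144π^2/3 + 64 = 48π^2 + 64.
Parseval ⇒ Σ |c_n|^2 = 48π^2 + 64.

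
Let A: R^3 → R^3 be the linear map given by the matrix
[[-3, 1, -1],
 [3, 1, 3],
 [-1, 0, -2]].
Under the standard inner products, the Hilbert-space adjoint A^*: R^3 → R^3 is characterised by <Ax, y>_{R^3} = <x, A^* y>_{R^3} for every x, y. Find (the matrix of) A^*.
A^* = A^T =
[[-3, 3, -1],
 [1, 1, 0],
 [-1, 3, -2]]

For real matrices with standard dot products, the defining identity <Ax, y> = <x, A^* y> gives (Ax)^T y = x^T (A^*) y, i.e. x^T A^T y = x^T (A^*) y. Since this holds for all x, y, we must have A^* = A^T. Therefore
A^* =
[[-3, 3, -1],
 [1, 1, 0],
 [-1, 3, -2]].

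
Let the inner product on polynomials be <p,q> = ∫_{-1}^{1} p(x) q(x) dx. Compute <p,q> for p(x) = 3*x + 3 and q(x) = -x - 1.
<p,q> = -8

Expand the product: p(x)·q(x) = -3*x^2 - 6*x - 3.
∫_{-1}^{1} of each monomial x^k gives [2/(k+1) if k even, 0 if k odd]. Integrating term-by-term (or equivalently evaluating the antiderivative F(x) = -x^3 - 3*x^2 - 3*x at the endpoints):
  F(1) − F(−1) = -7 − (1) = -8.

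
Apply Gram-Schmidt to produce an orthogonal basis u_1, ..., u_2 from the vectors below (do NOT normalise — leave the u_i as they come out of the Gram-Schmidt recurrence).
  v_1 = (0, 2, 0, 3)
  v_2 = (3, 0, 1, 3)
Orthogonal basis:
  u_1 = (0, 2, 0, 3)
  u_2 = (3, -18/13, 1, 12/13)

Apply the Gram-Schmidt recurrence
  u_1 = v_1
  u_i = v_i − Σ_{j<i} ((v_i · u_j) / (u_j · u_j)) · u_j.

Step by step this gives:
  u_1 = (0, 2, 0, 3)
  u_2 = (3, -18/13, 1, 12/13)

Orthogonality check:
  u_2 · u_1 = 0 (should be 0)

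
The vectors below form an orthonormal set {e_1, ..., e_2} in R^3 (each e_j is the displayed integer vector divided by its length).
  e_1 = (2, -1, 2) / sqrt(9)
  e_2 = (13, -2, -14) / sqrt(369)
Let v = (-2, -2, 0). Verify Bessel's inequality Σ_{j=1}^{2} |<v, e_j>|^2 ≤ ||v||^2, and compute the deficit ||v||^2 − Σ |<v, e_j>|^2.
Σ |<v, e_j>|^2 = 72/41; ||v||^2 = 8; deficit = 256/41

Write each e_j = u_j / sqrt(<u_j, u_j>) where u_j is the displayed integer vector. Then <v, e_j> = <v, u_j> / sqrt(<u_j, u_j>), so |<v, e_j>|^2 = <v, u_j>^2 / <u_j, u_j>.
Coefficients: <v, e_1> = -2/sqrt(9), <v, e_2> = -22/sqrt(369).
Square and sum: Σ |<v, e_j>|^2 = 72/41.
Compute ||v||^2 = v·v = 8.
Deficit = 8 − 72/41 = 256/41 ≥ 0, confirming Bessel's inequality. (The deficit equals ||v − Σ <v,e_j> e_j||^2, the squared distance from v to span{e_j}.)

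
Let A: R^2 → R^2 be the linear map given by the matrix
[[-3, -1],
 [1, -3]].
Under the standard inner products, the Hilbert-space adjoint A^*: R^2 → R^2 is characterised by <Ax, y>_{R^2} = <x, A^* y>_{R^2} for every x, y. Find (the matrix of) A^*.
A^* = A^T =
[[-3, 1],
 [-1, -3]]

For real matrices with standard dot products, the defining identity <Ax, y> = <x, A^* y> gives (Ax)^T y = x^T (A^*) y, i.e. x^T A^T y = x^T (A^*) y. Since this holds for all x, y, we must have A^* = A^T. Therefore
A^* =
[[-3, 1],
 [-1, -3]].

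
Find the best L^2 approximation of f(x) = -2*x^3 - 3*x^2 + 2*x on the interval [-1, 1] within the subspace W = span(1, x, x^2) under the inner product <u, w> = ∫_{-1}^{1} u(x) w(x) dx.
g(x) = -3*x^2 + 4*x/5

The best approximation g ∈ W is the orthogonal projection of f onto W. Writing g = a_0 + a_1 x + a_2 x^2, the coefficients solve the normal equations G · a = b where
  G_{ij} = <φ_i, φ_j> and b_i = <f, φ_i>, with φ_0 = 1, φ_1 = x, φ_2 = x^2.
G =
  [2, 0, 2/3]
  [0, 2/3, 0]
  [2/3, 0, 2/5],
b = (-2, 8/15, -6/5).
Solving gives a_0 = 0, a_1 = 4/5, a_2 = -3, so
  g(x) = -3*x^2 + 4*x/5.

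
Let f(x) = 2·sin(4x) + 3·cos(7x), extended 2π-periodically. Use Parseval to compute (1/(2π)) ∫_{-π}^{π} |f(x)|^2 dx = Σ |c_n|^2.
Σ |c_n|^2 = 13/2

Expand |f|^2 and use orthogonality of {sin(nx), cos(mx)} on [-π, π]:
  ∫_{-π}^{π} sin(nx)^2 dx = π, ∫ cos(mx)^2 dx = π, and cross terms integrate to 0.
So ∫_{-π}^{π} f(x)^2 dx = 2^2 · π + 3^2 · π = (4 + 9)π.
Divide by 2π: (4 + 9)/2 = 13/2.
By Parseval, this equals Σ |c_n|^2.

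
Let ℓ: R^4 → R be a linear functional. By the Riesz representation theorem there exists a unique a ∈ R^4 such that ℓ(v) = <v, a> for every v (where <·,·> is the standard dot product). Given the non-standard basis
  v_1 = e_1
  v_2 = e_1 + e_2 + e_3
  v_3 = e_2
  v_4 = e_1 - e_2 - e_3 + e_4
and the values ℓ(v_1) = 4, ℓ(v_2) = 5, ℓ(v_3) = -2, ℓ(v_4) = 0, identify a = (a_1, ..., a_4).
a = (4, -2, 3, -3)

Write a = (a_1, ..., a_4) in the standard basis. For each basis vector v_i, ℓ(v_i) = <v_i, a> is a linear equation in the a_j's. Collect the n equations into a matrix system V a = ℓ, where row i of V is v_i (expressed in the standard basis). Since V is invertible (lower-triangular with 1s on the diagonal, up to permutation), solve by back-substitution:
  V =
[[1, 0, 0, 0],
 [1, 1, 1, 0],
 [0, 1, 0, 0],
 [1, -1, -1, 1]]
  V a = (4, 5, -2, 0)
Solving gives a = (4, -2, 3, -3).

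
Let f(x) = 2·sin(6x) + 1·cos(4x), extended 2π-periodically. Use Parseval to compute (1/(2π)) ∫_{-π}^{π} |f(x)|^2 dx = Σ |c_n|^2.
Σ |c_n|^2 = 5/2

Expand |f|^2 and use orthogonality of {sin(nx), cos(mx)} on [-π, π]:
  ∫_{-π}^{π} sin(nx)^2 dx = π, ∫ cos(mx)^2 dx = π, and cross terms integrate to 0.
So ∫_{-π}^{π} f(x)^2 dx = 2^2 · π + 1^2 · π = (4 + 1)π.
Divide by 2π: (4 + 1)/2 = 5/2.
By Parseval, this equals Σ |c_n|^2.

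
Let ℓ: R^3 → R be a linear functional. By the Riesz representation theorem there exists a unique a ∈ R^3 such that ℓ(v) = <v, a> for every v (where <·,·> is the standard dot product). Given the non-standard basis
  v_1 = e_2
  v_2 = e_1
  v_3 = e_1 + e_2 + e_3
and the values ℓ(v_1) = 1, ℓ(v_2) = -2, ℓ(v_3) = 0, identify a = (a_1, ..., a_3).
a = (-2, 1, 1)

Write a = (a_1, ..., a_3) in the standard basis. For each basis vector v_i, ℓ(v_i) = <v_i, a> is a linear equation in the a_j's. Collect the n equations into a matrix system V a = ℓ, where row i of V is v_i (expressed in the standard basis). Since V is invertible (lower-triangular with 1s on the diagonal, up to permutation), solve by back-substitution:
  V =
[[0, 1, 0],
 [1, 0, 0],
 [1, 1, 1]]
  V a = (1, -2, 0)
Solving gives a = (-2, 1, 1).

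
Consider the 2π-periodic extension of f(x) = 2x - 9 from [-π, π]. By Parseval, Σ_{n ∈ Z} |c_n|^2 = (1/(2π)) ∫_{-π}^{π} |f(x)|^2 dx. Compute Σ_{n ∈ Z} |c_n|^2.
Σ |c_n|^2 = 4π^2/3 + 81

Expand and integrate term by term over [-π, π]:
  ∫ (2x)^2 dx = 4·(2π^3/3); ∫ 2·2·(-9)·x dx = 0 (odd integrand); ∫ (-9)^2 dx = 81·2π.
So (1/(2π)) ∫_{-π}^{π} (2x - 9)^2 dx = 4π^2/3 + 81 = 4π^2/3 + 81.
Parseval ⇒ Σ |c_n|^2 = 4π^2/3 + 81.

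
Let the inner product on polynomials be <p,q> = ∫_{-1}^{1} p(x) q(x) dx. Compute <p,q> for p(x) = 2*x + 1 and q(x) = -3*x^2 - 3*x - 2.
<p,q> = -10

Expand the product: p(x)·q(x) = -6*x^3 - 9*x^2 - 7*x - 2.
∫_{-1}^{1} of each monomial x^k gives [2/(k+1) if k even, 0 if k odd]. Integrating term-by-term (or equivalently evaluating the antiderivative F(x) = -3*x^4/2 - 3*x^3 - 7*x^2/2 - 2*x at the endpoints):
  F(1) − F(−1) = -10 − (0) = -10.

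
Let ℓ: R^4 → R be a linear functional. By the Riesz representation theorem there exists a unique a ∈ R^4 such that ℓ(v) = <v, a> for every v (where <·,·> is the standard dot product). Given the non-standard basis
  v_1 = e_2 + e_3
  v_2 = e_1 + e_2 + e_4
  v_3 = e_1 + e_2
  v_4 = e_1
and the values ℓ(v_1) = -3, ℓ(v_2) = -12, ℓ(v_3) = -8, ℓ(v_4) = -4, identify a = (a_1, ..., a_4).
a = (-4, -4, 1, -4)

Write a = (a_1, ..., a_4) in the standard basis. For each basis vector v_i, ℓ(v_i) = <v_i, a> is a linear equation in the a_j's. Collect the n equations into a matrix system V a = ℓ, where row i of V is v_i (expressed in the standard basis). Since V is invertible (lower-triangular with 1s on the diagonal, up to permutation), solve by back-substitution:
  V =
[[0, 1, 1, 0],
 [1, 1, 0, 1],
 [1, 1, 0, 0],
 [1, 0, 0, 0]]
  V a = (-3, -12, -8, -4)
Solving gives a = (-4, -4, 1, -4).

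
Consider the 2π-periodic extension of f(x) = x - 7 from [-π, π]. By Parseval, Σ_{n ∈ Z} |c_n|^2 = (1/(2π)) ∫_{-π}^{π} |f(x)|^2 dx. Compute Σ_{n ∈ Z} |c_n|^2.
Σ |c_n|^2 = π^2/3 + 49

Expand and integrate term by term over [-π, π]:
  ∫ (x)^2 dx = 1·(2π^3/3); ∫ 2·1·(-7)·x dx = 0 (odd integrand); ∫ (-7)^2 dx = 49·2π.
So (1/(2π)) ∫_{-π}^{π} (x - 7)^2 dx = 1π^2/3 + 49 = π^2/3 + 49.
Parseval ⇒ Σ |c_n|^2 = π^2/3 + 49.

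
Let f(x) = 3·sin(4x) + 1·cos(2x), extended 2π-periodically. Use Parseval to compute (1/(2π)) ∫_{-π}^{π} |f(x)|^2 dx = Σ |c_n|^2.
Σ |c_n|^2 = 5

Expand |f|^2 and use orthogonality of {sin(nx), cos(mx)} on [-π, π]:
  ∫_{-π}^{π} sin(nx)^2 dx = π, ∫ cos(mx)^2 dx = π, and cross terms integrate to 0.
So ∫_{-π}^{π} f(x)^2 dx = 3^2 · π + 1^2 · π = (9 + 1)π.
Divide by 2π: (9 + 1)/2 = 5.
By Parseval, this equals Σ |c_n|^2.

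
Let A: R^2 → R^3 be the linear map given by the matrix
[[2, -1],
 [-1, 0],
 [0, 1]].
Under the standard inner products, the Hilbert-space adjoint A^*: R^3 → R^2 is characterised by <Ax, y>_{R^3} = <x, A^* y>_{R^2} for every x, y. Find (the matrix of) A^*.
A^* = A^T =
[[2, -1, 0],
 [-1, 0, 1]]

For real matrices with standard dot products, the defining identity <Ax, y> = <x, A^* y> gives (Ax)^T y = x^T (A^*) y, i.e. x^T A^T y = x^T (A^*) y. Since this holds for all x, y, we must have A^* = A^T. Therefore
A^* =
[[2, -1, 0],
 [-1, 0, 1]].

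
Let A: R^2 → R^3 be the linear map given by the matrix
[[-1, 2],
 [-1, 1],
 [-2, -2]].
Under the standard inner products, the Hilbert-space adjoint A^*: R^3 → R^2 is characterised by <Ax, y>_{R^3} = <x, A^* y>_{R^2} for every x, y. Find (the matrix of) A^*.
A^* = A^T =
[[-1, -1, -2],
 [2, 1, -2]]

For real matrices with standard dot products, the defining identity <Ax, y> = <x, A^* y> gives (Ax)^T y = x^T (A^*) y, i.e. x^T A^T y = x^T (A^*) y. Since this holds for all x, y, we must have A^* = A^T. Therefore
A^* =
[[-1, -1, -2],
 [2, 1, -2]].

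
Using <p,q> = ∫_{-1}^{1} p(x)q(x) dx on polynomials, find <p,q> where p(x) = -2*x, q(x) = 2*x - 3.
<p,q> = -8/3

Expand the product: p(x)·q(x) = -4*x^2 + 6*x.
∫_{-1}^{1} of each monomial x^k gives [2/(k+1) if k even, 0 if k odd]. Integrating term-by-term (or equivalently evaluating the antiderivative F(x) = -4*x^3/3 + 3*x^2 at the endpoints):
  F(1) − F(−1) = 5/3 − (13/3) = -8/3.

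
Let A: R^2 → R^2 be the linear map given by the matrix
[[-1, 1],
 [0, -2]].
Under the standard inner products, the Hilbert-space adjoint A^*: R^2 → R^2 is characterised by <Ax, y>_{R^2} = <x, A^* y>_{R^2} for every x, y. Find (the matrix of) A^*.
A^* = A^T =
[[-1, 0],
 [1, -2]]

For real matrices with standard dot products, the defining identity <Ax, y> = <x, A^* y> gives (Ax)^T y = x^T (A^*) y, i.e. x^T A^T y = x^T (A^*) y. Since this holds for all x, y, we must have A^* = A^T. Therefore
A^* =
[[-1, 0],
 [1, -2]].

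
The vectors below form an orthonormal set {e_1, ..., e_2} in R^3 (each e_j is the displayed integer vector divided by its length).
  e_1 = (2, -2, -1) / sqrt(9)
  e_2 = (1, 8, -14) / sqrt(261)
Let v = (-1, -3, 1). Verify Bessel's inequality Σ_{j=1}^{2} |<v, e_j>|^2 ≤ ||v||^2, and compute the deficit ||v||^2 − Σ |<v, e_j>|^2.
Σ |<v, e_j>|^2 = 198/29; ||v||^2 = 11; deficit = 121/29

Write each e_j = u_j / sqrt(<u_j, u_j>) where u_j is the displayed integer vector. Then <v, e_j> = <v, u_j> / sqrt(<u_j, u_j>), so |<v, e_j>|^2 = <v, u_j>^2 / <u_j, u_j>.
Coefficients: <v, e_1> = 3/sqrt(9), <v, e_2> = -39/sqrt(261).
Square and sum: Σ |<v, e_j>|^2 = 198/29.
Compute ||v||^2 = v·v = 11.
Deficit = 11 − 198/29 = 121/29 ≥ 0, confirming Bessel's inequality. (The deficit equals ||v − Σ <v,e_j> e_j||^2, the squared distance from v to span{e_j}.)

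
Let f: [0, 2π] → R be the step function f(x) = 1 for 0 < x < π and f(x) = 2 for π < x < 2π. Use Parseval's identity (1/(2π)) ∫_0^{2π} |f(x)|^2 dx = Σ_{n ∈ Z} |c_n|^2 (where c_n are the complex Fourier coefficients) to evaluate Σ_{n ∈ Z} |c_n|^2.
Σ |c_n|^2 = 5/2

Parseval equates the L^2 energy of f (normalised by 1/(2π)) with the ℓ^2 sum of its Fourier coefficients: (1/(2π)) ∫_0^{2π} |f|^2 = Σ |c_n|^2.
Compute the left side: (1/(2π)) [∫_0^π 1^2 dx + ∫_π^{2π} 2^2 dx] = (1/(2π)) · (1π + 4π) = (1 + 4)/2 = 5/2.
So Σ_{n ∈ Z} |c_n|^2 = 5/2.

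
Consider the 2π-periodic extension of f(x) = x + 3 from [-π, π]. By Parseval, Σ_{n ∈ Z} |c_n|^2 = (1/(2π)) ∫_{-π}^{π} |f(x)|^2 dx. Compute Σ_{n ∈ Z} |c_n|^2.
Σ |c_n|^2 = π^2/3 + 9

Expand and integrate term by term over [-π, π]:
  ∫ (x)^2 dx = 1·(2π^3/3); ∫ 2·1·(3)·x dx = 0 (odd integrand); ∫ 3^2 dx = 9·2π.
So (1/(2π)) ∫_{-π}^{π} (x + 3)^2 dx = 1π^2/3 + 9 = π^2/3 + 9.
Parseval ⇒ Σ |c_n|^2 = π^2/3 + 9.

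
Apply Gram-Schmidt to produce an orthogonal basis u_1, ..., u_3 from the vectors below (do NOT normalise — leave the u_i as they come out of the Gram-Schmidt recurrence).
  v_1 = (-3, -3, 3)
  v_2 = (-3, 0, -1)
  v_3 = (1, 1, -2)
Orthogonal basis:
  u_1 = (-3, -3, 3)
  u_2 = (-7/3, 2/3, -5/3)
  u_3 = (3/26, -6/13, -9/26)

Apply the Gram-Schmidt recurrence
  u_1 = v_1
  u_i = v_i − Σ_{j<i} ((v_i · u_j) / (u_j · u_j)) · u_j.

Step by step this gives:
  u_1 = (-3, -3, 3)
  u_2 = (-7/3, 2/3, -5/3)
  u_3 = (3/26, -6/13, -9/26)

Orthogonality check:
  u_2 · u_1 = 0 (should be 0)
  u_3 · u_1 = 0 (should be 0)
  u_3 · u_2 = 0 (should be 0)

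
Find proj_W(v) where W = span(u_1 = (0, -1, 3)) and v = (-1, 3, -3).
proj_W(v) = (0, 6/5, -18/5)

Set up U = [u_1 | ... | u_1] ∈ R^(3×1). The projector onto W = col(U) is P = U (U^T U)^(-1) U^T.
Compute U^T U =
  [10],
and U^T v = (-12).
Solve U^T U · c = U^T v for the coefficients: c = (-6/5). The projection is proj_W(v) = U c.
Check: (v - proj_W(v)) · u_1 = 0  (should be 0).
Result: proj_W(v) = (0, 6/5, -18/5).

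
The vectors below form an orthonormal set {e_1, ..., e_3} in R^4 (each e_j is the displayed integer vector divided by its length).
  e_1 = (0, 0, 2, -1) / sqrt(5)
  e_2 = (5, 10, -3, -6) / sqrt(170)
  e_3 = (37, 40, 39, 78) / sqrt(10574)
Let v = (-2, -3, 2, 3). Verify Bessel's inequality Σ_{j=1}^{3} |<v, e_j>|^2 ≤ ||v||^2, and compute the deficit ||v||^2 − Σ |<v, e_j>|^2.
Σ |<v, e_j>|^2 = 7965/311; ||v||^2 = 26; deficit = 121/311

Write each e_j = u_j / sqrt(<u_j, u_j>) where u_j is the displayed integer vector. Then <v, e_j> = <v, u_j> / sqrt(<u_j, u_j>), so |<v, e_j>|^2 = <v, u_j>^2 / <u_j, u_j>.
Coefficients: <v, e_1> = 1/sqrt(5), <v, e_2> = -64/sqrt(170), <v, e_3> = 118/sqrt(10574).
Square and sum: Σ |<v, e_j>|^2 = 7965/311.
Compute ||v||^2 = v·v = 26.
Deficit = 26 − 7965/311 = 121/311 ≥ 0, confirming Bessel's inequality. (The deficit equals ||v − Σ <v,e_j> e_j||^2, the squared distance from v to span{e_j}.)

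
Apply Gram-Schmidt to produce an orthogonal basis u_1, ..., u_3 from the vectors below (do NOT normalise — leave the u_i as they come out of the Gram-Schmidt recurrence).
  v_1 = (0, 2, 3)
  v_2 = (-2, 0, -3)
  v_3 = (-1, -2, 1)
Orthogonal basis:
  u_1 = (0, 2, 3)
  u_2 = (-2, 18/13, -12/13)
  u_3 = (-3/2, -3/2, 1)

Apply the Gram-Schmidt recurrence
  u_1 = v_1
  u_i = v_i − Σ_{j<i} ((v_i · u_j) / (u_j · u_j)) · u_j.

Step by step this gives:
  u_1 = (0, 2, 3)
  u_2 = (-2, 18/13, -12/13)
  u_3 = (-3/2, -3/2, 1)

Orthogonality check:
  u_2 · u_1 = 0 (should be 0)
  u_3 · u_1 = 0 (should be 0)
  u_3 · u_2 = 0 (should be 0)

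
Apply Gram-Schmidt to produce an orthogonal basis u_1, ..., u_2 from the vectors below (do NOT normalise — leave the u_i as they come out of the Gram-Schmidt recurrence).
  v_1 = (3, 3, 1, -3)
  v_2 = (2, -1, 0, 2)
Orthogonal basis:
  u_1 = (3, 3, 1, -3)
  u_2 = (65/28, -19/28, 3/28, 47/28)

Apply the Gram-Schmidt recurrence
  u_1 = v_1
  u_i = v_i − Σ_{j<i} ((v_i · u_j) / (u_j · u_j)) · u_j.

Step by step this gives:
  u_1 = (3, 3, 1, -3)
  u_2 = (65/28, -19/28, 3/28, 47/28)

Orthogonality check:
  u_2 · u_1 = 0 (should be 0)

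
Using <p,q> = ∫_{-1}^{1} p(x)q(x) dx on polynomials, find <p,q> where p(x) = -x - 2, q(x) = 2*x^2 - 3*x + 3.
<p,q> = -38/3

Expand the product: p(x)·q(x) = -2*x^3 - x^2 + 3*x - 6.
∫_{-1}^{1} of each monomial x^k gives [2/(k+1) if k even, 0 if k odd]. Integrating term-by-term (or equivalently evaluating the antiderivative F(x) = -x^4/2 - x^3/3 + 3*x^2/2 - 6*x at the endpoints):
  F(1) − F(−1) = -16/3 − (22/3) = -38/3.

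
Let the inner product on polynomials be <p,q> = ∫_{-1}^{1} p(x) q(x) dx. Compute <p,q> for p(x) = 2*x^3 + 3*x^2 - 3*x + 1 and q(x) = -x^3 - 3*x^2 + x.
<p,q> = -216/35

Expand the product: p(x)·q(x) = -2*x^6 - 9*x^5 - 4*x^4 + 11*x^3 - 6*x^2 + x.
∫_{-1}^{1} of each monomial x^k gives [2/(k+1) if k even, 0 if k odd]. Integrating term-by-term (or equivalently evaluating the antiderivative F(x) = -2*x^7/7 - 3*x^6/2 - 4*x^5/5 + 11*x^4/4 - 2*x^3 + x^2/2 at the endpoints):
  F(1) − F(−1) = -187/140 − (677/140) = -216/35.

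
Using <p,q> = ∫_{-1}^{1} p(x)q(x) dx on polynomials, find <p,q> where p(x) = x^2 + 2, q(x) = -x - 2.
<p,q> = -28/3

Expand the product: p(x)·q(x) = -x^3 - 2*x^2 - 2*x - 4.
∫_{-1}^{1} of each monomial x^k gives [2/(k+1) if k even, 0 if k odd]. Integrating term-by-term (or equivalently evaluating the antiderivative F(x) = -x^4/4 - 2*x^3/3 - x^2 - 4*x at the endpoints):
  F(1) − F(−1) = -71/12 − (41/12) = -28/3.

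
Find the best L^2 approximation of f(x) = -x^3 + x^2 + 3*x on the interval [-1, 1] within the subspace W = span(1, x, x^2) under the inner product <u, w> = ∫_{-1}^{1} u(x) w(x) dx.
g(x) = x^2 + 12*x/5

The best approximation g ∈ W is the orthogonal projection of f onto W. Writing g = a_0 + a_1 x + a_2 x^2, the coefficients solve the normal equations G · a = b where
  G_{ij} = <φ_i, φ_j> and b_i = <f, φ_i>, with φ_0 = 1, φ_1 = x, φ_2 = x^2.
G =
  [2, 0, 2/3]
  [0, 2/3, 0]
  [2/3, 0, 2/5],
b = (2/3, 8/5, 2/5).
Solving gives a_0 = 0, a_1 = 12/5, a_2 = 1, so
  g(x) = x^2 + 12*x/5.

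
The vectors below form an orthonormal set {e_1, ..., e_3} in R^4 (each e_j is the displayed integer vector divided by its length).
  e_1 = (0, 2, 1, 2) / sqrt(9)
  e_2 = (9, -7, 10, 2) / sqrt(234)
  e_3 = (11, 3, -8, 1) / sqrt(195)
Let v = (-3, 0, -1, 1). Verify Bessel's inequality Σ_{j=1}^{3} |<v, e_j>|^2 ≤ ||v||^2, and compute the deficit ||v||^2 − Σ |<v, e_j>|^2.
Σ |<v, e_j>|^2 = 83/10; ||v||^2 = 11; deficit = 27/10

Write each e_j = u_j / sqrt(<u_j, u_j>) where u_j is the displayed integer vector. Then <v, e_j> = <v, u_j> / sqrt(<u_j, u_j>), so |<v, e_j>|^2 = <v, u_j>^2 / <u_j, u_j>.
Coefficients: <v, e_1> = 1/sqrt(9), <v, e_2> = -35/sqrt(234), <v, e_3> = -24/sqrt(195).
Square and sum: Σ |<v, e_j>|^2 = 83/10.
Compute ||v||^2 = v·v = 11.
Deficit = 11 − 83/10 = 27/10 ≥ 0, confirming Bessel's inequality. (The deficit equals ||v − Σ <v,e_j> e_j||^2, the squared distance from v to span{e_j}.)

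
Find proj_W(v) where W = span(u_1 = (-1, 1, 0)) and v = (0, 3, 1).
proj_W(v) = (-3/2, 3/2, 0)

Set up U = [u_1 | ... | u_1] ∈ R^(3×1). The projector onto W = col(U) is P = U (U^T U)^(-1) U^T.
Compute U^T U =
  [2],
and U^T v = (3).
Solve U^T U · c = U^T v for the coefficients: c = (3/2). The projection is proj_W(v) = U c.
Check: (v - proj_W(v)) · u_1 = 0  (should be 0).
Result: proj_W(v) = (-3/2, 3/2, 0).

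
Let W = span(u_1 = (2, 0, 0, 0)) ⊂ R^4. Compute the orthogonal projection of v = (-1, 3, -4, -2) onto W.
proj_W(v) = (-1, 0, 0, 0)

Set up U = [u_1 | ... | u_1] ∈ R^(4×1). The projector onto W = col(U) is P = U (U^T U)^(-1) U^T.
Compute U^T U =
  [4],
and U^T v = (-2).
Solve U^T U · c = U^T v for the coefficients: c = (-1/2). The projection is proj_W(v) = U c.
Check: (v - proj_W(v)) · u_1 = 0  (should be 0).
Result: proj_W(v) = (-1, 0, 0, 0).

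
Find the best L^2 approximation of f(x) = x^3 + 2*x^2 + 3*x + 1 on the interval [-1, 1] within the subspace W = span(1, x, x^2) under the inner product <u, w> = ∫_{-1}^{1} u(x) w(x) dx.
g(x) = 2*x^2 + 18*x/5 + 1

The best approximation g ∈ W is the orthogonal projection of f onto W. Writing g = a_0 + a_1 x + a_2 x^2, the coefficients solve the normal equations G · a = b where
  G_{ij} = <φ_i, φ_j> and b_i = <f, φ_i>, with φ_0 = 1, φ_1 = x, φ_2 = x^2.
G =
  [2, 0, 2/3]
  [0, 2/3, 0]
  [2/3, 0, 2/5],
b = (10/3, 12/5, 22/15).
Solving gives a_0 = 1, a_1 = 18/5, a_2 = 2, so
  g(x) = 2*x^2 + 18*x/5 + 1.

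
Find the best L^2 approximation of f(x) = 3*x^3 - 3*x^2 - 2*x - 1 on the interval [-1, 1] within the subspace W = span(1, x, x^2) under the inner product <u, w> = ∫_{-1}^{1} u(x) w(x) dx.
g(x) = -3*x^2 - x/5 - 1

The best approximation g ∈ W is the orthogonal projection of f onto W. Writing g = a_0 + a_1 x + a_2 x^2, the coefficients solve the normal equations G · a = b where
  G_{ij} = <φ_i, φ_j> and b_i = <f, φ_i>, with φ_0 = 1, φ_1 = x, φ_2 = x^2.
G =
  [2, 0, 2/3]
  [0, 2/3, 0]
  [2/3, 0, 2/5],
b = (-4, -2/15, -28/15).
Solving gives a_0 = -1, a_1 = -1/5, a_2 = -3, so
  g(x) = -3*x^2 - x/5 - 1.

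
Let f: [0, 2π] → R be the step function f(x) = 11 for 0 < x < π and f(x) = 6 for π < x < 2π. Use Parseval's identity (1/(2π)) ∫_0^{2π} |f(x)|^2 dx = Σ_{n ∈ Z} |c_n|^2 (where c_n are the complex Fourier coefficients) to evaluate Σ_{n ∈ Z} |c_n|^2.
Σ |c_n|^2 = 157/2

Parseval equates the L^2 energy of f (normalised by 1/(2π)) with the ℓ^2 sum of its Fourier coefficients: (1/(2π)) ∫_0^{2π} |f|^2 = Σ |c_n|^2.
Compute the left side: (1/(2π)) [∫_0^π 11^2 dx + ∫_π^{2π} 6^2 dx] = (1/(2π)) · (121π + 36π) = (121 + 36)/2 = 157/2.
So Σ_{n ∈ Z} |c_n|^2 = 157/2.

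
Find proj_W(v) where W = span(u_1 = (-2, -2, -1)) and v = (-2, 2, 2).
proj_W(v) = (4/9, 4/9, 2/9)

Set up U = [u_1 | ... | u_1] ∈ R^(3×1). The projector onto W = col(U) is P = U (U^T U)^(-1) U^T.
Compute U^T U =
  [9],
and U^T v = (-2).
Solve U^T U · c = U^T v for the coefficients: c = (-2/9). The projection is proj_W(v) = U c.
Check: (v - proj_W(v)) · u_1 = 0  (should be 0).
Result: proj_W(v) = (4/9, 4/9, 2/9).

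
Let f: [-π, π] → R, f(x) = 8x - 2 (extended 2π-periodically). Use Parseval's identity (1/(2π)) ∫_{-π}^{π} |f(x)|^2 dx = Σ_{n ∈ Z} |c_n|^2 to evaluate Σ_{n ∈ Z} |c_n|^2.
Σ |c_n|^2 = 64π^2/3 + 4

Expand and integrate term by term over [-π, π]:
  ∫ (8x)^2 dx = 64·(2π^3/3); ∫ 2·8·(-2)·x dx = 0 (odd integrand); ∫ (-2)^2 dx = 4·2π.
So (1/(2π)) ∫_{-π}^{π} (8x - 2)^2 dx = 64π^2/3 + 4 = 64π^2/3 + 4.
Parseval ⇒ Σ |c_n|^2 = 64π^2/3 + 4.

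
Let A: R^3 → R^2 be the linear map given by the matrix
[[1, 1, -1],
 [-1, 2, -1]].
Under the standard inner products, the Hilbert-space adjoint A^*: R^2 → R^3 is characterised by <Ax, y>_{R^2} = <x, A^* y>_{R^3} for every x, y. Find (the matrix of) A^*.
A^* = A^T =
[[1, -1],
 [1, 2],
 [-1, -1]]

For real matrices with standard dot products, the defining identity <Ax, y> = <x, A^* y> gives (Ax)^T y = x^T (A^*) y, i.e. x^T A^T y = x^T (A^*) y. Since this holds for all x, y, we must have A^* = A^T. Therefore
A^* =
[[1, -1],
 [1, 2],
 [-1, -1]].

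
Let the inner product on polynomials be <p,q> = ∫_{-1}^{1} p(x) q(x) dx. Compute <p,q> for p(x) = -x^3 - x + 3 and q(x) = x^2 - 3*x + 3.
<p,q> = 116/5

Expand the product: p(x)·q(x) = -x^5 + 3*x^4 - 4*x^3 + 6*x^2 - 12*x + 9.
∫_{-1}^{1} of each monomial x^k gives [2/(k+1) if k even, 0 if k odd]. Integrating term-by-term (or equivalently evaluating the antiderivative F(x) = -x^6/6 + 3*x^5/5 - x^4 + 2*x^3 - 6*x^2 + 9*x at the endpoints):
  F(1) − F(−1) = 133/30 − (-563/30) = 116/5.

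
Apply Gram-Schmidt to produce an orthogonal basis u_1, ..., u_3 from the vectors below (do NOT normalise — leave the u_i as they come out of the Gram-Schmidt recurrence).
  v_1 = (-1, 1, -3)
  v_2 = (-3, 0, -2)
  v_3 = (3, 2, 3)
Orthogonal basis:
  u_1 = (-1, 1, -3)
  u_2 = (-24/11, -9/11, 5/11)
  u_3 = (-17/31, 119/62, 51/62)

Apply the Gram-Schmidt recurrence
  u_1 = v_1
  u_i = v_i − Σ_{j<i} ((v_i · u_j) / (u_j · u_j)) · u_j.

Step by step this gives:
  u_1 = (-1, 1, -3)
  u_2 = (-24/11, -9/11, 5/11)
  u_3 = (-17/31, 119/62, 51/62)

Orthogonality check:
  u_2 · u_1 = 0 (should be 0)
  u_3 · u_1 = 0 (should be 0)
  u_3 · u_2 = 0 (should be 0)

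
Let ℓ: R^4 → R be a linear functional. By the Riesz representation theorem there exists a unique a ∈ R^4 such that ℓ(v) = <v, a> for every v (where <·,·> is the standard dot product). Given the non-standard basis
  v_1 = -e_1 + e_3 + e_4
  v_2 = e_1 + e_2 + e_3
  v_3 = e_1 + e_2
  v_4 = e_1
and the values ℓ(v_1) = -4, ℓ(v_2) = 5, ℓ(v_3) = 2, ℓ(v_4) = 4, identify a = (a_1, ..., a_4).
a = (4, -2, 3, -3)

Write a = (a_1, ..., a_4) in the standard basis. For each basis vector v_i, ℓ(v_i) = <v_i, a> is a linear equation in the a_j's. Collect the n equations into a matrix system V a = ℓ, where row i of V is v_i (expressed in the standard basis). Since V is invertible (lower-triangular with 1s on the diagonal, up to permutation), solve by back-substitution:
  V =
[[-1, 0, 1, 1],
 [1, 1, 1, 0],
 [1, 1, 0, 0],
 [1, 0, 0, 0]]
  V a = (-4, 5, 2, 4)
Solving gives a = (4, -2, 3, -3).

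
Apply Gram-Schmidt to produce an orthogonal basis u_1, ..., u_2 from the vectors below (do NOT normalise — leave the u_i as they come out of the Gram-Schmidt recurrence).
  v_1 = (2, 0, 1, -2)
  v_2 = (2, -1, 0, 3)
Orthogonal basis:
  u_1 = (2, 0, 1, -2)
  u_2 = (22/9, -1, 2/9, 23/9)

Apply the Gram-Schmidt recurrence
  u_1 = v_1
  u_i = v_i − Σ_{j<i} ((v_i · u_j) / (u_j · u_j)) · u_j.

Step by step this gives:
  u_1 = (2, 0, 1, -2)
  u_2 = (22/9, -1, 2/9, 23/9)

Orthogonality check:
  u_2 · u_1 = 0 (should be 0)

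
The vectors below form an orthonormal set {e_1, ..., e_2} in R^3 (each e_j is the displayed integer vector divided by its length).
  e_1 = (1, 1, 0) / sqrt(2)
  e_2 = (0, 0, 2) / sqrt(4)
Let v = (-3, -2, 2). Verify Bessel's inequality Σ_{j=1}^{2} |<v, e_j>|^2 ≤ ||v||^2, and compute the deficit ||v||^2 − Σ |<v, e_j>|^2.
Σ |<v, e_j>|^2 = 33/2; ||v||^2 = 17; deficit = 1/2

Write each e_j = u_j / sqrt(<u_j, u_j>) where u_j is the displayed integer vector. Then <v, e_j> = <v, u_j> / sqrt(<u_j, u_j>), so |<v, e_j>|^2 = <v, u_j>^2 / <u_j, u_j>.
Coefficients: <v, e_1> = -5/sqrt(2), <v, e_2> = 4/sqrt(4).
Square and sum: Σ |<v, e_j>|^2 = 33/2.
Compute ||v||^2 = v·v = 17.
Deficit = 17 − 33/2 = 1/2 ≥ 0, confirming Bessel's inequality. (The deficit equals ||v − Σ <v,e_j> e_j||^2, the squared distance from v to span{e_j}.)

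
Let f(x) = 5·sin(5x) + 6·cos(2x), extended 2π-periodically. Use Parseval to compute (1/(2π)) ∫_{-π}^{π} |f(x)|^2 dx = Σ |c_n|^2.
Σ |c_n|^2 = 61/2

Expand |f|^2 and use orthogonality of {sin(nx), cos(mx)} on [-π, π]:
  ∫_{-π}^{π} sin(nx)^2 dx = π, ∫ cos(mx)^2 dx = π, and cross terms integrate to 0.
So ∫_{-π}^{π} f(x)^2 dx = 5^2 · π + 6^2 · π = (25 + 36)π.
Divide by 2π: (25 + 36)/2 = 61/2.
By Parseval, this equals Σ |c_n|^2.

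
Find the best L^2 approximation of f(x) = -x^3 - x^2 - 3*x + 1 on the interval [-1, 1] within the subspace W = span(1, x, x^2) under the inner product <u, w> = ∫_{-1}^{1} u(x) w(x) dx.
g(x) = -x^2 - 18*x/5 + 1

The best approximation g ∈ W is the orthogonal projection of f onto W. Writing g = a_0 + a_1 x + a_2 x^2, the coefficients solve the normal equations G · a = b where
  G_{ij} = <φ_i, φ_j> and b_i = <f, φ_i>, with φ_0 = 1, φ_1 = x, φ_2 = x^2.
G =
  [2, 0, 2/3]
  [0, 2/3, 0]
  [2/3, 0, 2/5],
b = (4/3, -12/5, 4/15).
Solving gives a_0 = 1, a_1 = -18/5, a_2 = -1, so
  g(x) = -x^2 - 18*x/5 + 1.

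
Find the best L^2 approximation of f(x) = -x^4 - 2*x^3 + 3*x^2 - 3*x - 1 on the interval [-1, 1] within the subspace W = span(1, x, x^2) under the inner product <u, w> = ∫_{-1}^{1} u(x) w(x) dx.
g(x) = 15*x^2/7 - 21*x/5 - 32/35

The best approximation g ∈ W is the orthogonal projection of f onto W. Writing g = a_0 + a_1 x + a_2 x^2, the coefficients solve the normal equations G · a = b where
  G_{ij} = <φ_i, φ_j> and b_i = <f, φ_i>, with φ_0 = 1, φ_1 = x, φ_2 = x^2.
G =
  [2, 0, 2/3]
  [0, 2/3, 0]
  [2/3, 0, 2/5],
b = (-2/5, -14/5, 26/105).
Solving gives a_0 = -32/35, a_1 = -21/5, a_2 = 15/7, so
  g(x) = 15*x^2/7 - 21*x/5 - 32/35.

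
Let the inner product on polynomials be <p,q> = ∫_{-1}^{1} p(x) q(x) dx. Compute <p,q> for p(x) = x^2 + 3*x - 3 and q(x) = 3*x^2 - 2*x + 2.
<p,q> = -292/15

Expand the product: p(x)·q(x) = 3*x^4 + 7*x^3 - 13*x^2 + 12*x - 6.
∫_{-1}^{1} of each monomial x^k gives [2/(k+1) if k even, 0 if k odd]. Integrating term-by-term (or equivalently evaluating the antiderivative F(x) = 3*x^5/5 + 7*x^4/4 - 13*x^3/3 + 6*x^2 - 6*x at the endpoints):
  F(1) − F(−1) = -119/60 − (1049/60) = -292/15.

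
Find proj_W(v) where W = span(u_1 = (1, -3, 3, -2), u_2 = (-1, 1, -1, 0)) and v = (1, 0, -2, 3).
proj_W(v) = (7/5, 6/5, -6/5, 13/5)

Set up U = [u_1 | ... | u_2] ∈ R^(4×2). The projector onto W = col(U) is P = U (U^T U)^(-1) U^T.
Compute U^T U =
  [23, -7]
  [-7, 3],
and U^T v = (-11, 1).
Solve U^T U · c = U^T v for the coefficients: c = (-13/10, -27/10). The projection is proj_W(v) = U c.
Check: (v - proj_W(v)) · u_1 = 0  (should be 0).
Check: (v - proj_W(v)) · u_2 = 0  (should be 0).
Result: proj_W(v) = (7/5, 6/5, -6/5, 13/5).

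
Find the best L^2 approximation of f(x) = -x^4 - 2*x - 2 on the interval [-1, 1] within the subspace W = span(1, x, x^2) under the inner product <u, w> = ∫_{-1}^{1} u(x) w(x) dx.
g(x) = -6*x^2/7 - 2*x - 67/35

The best approximation g ∈ W is the orthogonal projection of f onto W. Writing g = a_0 + a_1 x + a_2 x^2, the coefficients solve the normal equations G · a = b where
  G_{ij} = <φ_i, φ_j> and b_i = <f, φ_i>, with φ_0 = 1, φ_1 = x, φ_2 = x^2.
G =
  [2, 0, 2/3]
  [0, 2/3, 0]
  [2/3, 0, 2/5],
b = (-22/5, -4/3, -34/21).
Solving gives a_0 = -67/35, a_1 = -2, a_2 = -6/7, so
  g(x) = -6*x^2/7 - 2*x - 67/35.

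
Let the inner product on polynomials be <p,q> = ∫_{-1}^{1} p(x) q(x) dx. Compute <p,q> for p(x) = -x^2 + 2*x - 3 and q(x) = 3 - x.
<p,q> = -64/3

Expand the product: p(x)·q(x) = x^3 - 5*x^2 + 9*x - 9.
∫_{-1}^{1} of each monomial x^k gives [2/(k+1) if k even, 0 if k odd]. Integrating term-by-term (or equivalently evaluating the antiderivative F(x) = x^4/4 - 5*x^3/3 + 9*x^2/2 - 9*x at the endpoints):
  F(1) − F(−1) = -71/12 − (185/12) = -64/3.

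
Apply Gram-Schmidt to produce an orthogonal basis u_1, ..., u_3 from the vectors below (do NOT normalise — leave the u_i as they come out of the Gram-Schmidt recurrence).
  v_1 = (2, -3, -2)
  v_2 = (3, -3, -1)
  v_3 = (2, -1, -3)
Orthogonal basis:
  u_1 = (2, -3, -2)
  u_2 = (1, 0, 1)
  u_3 = (33/34, 22/17, -33/34)

Apply the Gram-Schmidt recurrence
  u_1 = v_1
  u_i = v_i − Σ_{j<i} ((v_i · u_j) / (u_j · u_j)) · u_j.

Step by step this gives:
  u_1 = (2, -3, -2)
  u_2 = (1, 0, 1)
  u_3 = (33/34, 22/17, -33/34)

Orthogonality check:
  u_2 · u_1 = 0 (should be 0)
  u_3 · u_1 = 0 (should be 0)
  u_3 · u_2 = 0 (should be 0)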